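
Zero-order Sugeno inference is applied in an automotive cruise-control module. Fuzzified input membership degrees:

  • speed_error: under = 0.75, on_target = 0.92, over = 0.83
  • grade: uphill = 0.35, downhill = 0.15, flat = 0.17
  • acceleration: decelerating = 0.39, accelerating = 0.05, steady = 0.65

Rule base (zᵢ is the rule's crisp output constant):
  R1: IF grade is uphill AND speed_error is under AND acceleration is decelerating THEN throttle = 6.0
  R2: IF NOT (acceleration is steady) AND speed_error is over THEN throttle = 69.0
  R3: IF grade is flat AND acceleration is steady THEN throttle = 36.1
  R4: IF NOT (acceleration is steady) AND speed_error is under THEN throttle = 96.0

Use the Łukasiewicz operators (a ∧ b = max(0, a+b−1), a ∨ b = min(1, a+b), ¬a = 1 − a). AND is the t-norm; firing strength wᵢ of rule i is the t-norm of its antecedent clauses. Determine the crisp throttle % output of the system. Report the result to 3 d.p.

R1 (z=6.0): uphill=0.35, under=0.75, decelerating=0.39; AND[max(0, a+b−1)] → w = 0.00
R2 (z=69.0): ¬steady=1−0.65=0.35, over=0.83; AND[max(0, a+b−1)] → w = 0.18
R3 (z=36.1): flat=0.17, steady=0.65; AND[max(0, a+b−1)] → w = 0.00
R4 (z=96.0): ¬steady=1−0.65=0.35, under=0.75; AND[max(0, a+b−1)] → w = 0.10
Weighted average = (0.00·6.0 + 0.18·69.0 + 0.00·36.1 + 0.10·96.0) / (0.00 + 0.18 + 0.00 + 0.10)
  = 22.0200 / 0.2800 = 78.643

78.643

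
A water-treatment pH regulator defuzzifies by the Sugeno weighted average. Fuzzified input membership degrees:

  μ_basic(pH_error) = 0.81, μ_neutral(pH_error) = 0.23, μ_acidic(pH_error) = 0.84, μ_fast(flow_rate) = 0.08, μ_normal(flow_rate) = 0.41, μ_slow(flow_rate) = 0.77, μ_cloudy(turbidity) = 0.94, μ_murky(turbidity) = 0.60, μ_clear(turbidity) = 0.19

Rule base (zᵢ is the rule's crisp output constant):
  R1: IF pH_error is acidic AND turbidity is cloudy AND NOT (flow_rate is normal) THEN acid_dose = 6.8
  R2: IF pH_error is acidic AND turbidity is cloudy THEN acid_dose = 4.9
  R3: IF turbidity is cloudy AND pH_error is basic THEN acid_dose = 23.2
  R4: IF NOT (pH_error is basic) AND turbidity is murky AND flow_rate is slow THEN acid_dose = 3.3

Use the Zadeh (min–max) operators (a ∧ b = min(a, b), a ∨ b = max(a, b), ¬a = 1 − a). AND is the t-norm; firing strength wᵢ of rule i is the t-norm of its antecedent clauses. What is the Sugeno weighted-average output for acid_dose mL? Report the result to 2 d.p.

R1 (z=6.8): acidic=0.84, cloudy=0.94, ¬normal=1−0.41=0.59; AND[min(a, b)] → w = 0.59
R2 (z=4.9): acidic=0.84, cloudy=0.94; AND[min(a, b)] → w = 0.84
R3 (z=23.2): cloudy=0.94, basic=0.81; AND[min(a, b)] → w = 0.81
R4 (z=3.3): ¬basic=1−0.81=0.19, murky=0.60, slow=0.77; AND[min(a, b)] → w = 0.19
Weighted average = (0.59·6.8 + 0.84·4.9 + 0.81·23.2 + 0.19·3.3) / (0.59 + 0.84 + 0.81 + 0.19)
  = 27.5470 / 2.4300 = 11.34

11.34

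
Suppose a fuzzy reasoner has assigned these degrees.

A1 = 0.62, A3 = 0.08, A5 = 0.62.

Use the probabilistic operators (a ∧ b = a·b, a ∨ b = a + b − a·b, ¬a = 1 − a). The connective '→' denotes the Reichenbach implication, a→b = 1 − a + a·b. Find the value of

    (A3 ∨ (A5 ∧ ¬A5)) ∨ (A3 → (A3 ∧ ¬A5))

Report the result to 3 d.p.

¬A5 = 1 − 0.6200 = 0.3800
A5 ∧ ¬A5 = a·b on (0.6200, 0.3800) = 0.2356
A3 ∨ (A5 ∧ ¬A5) = a + b − a·b on (0.0800, 0.2356) = 0.2968
¬A5 = 1 − 0.6200 = 0.3800
A3 ∧ ¬A5 = a·b on (0.0800, 0.3800) = 0.0304
A3 → (A3 ∧ ¬A5)  [Reichenbach: 1 − a + a·b] with a=0.0800, b=0.0304 → 0.9224
(A3 ∨ (A5 ∧ ¬A5)) ∨ (A3 → (A3 ∧ ¬A5)) = a + b − a·b on (0.2968, 0.9224) = 0.9455

0.945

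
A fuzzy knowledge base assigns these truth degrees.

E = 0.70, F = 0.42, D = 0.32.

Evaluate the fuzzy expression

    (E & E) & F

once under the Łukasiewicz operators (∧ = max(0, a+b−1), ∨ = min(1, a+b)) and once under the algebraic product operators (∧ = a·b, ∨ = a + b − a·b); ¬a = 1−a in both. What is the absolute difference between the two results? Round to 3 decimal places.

Under Łukasiewicz:
  E & E = max(0, a+b−1) on (0.70, 0.70) = 0.40
  (E & E) & F = max(0, a+b−1) on (0.40, 0.42) = 0.00
  → value = 0.0000
Under algebraic product:
  E & E = a·b on (0.7000, 0.7000) = 0.4900
  (E & E) & F = a·b on (0.4900, 0.4200) = 0.2058
  → value = 0.2058
|0.0000 − 0.2058| = 0.206

0.206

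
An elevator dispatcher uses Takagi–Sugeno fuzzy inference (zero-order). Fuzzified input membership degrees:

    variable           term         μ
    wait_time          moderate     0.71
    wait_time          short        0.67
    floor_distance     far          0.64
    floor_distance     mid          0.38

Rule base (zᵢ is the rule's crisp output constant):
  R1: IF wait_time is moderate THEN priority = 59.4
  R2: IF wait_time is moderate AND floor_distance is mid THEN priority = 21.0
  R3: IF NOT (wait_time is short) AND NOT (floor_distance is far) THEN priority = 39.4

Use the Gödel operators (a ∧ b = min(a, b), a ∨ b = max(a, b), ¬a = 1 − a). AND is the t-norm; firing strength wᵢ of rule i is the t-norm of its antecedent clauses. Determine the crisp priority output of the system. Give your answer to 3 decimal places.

44.476

R1 (z=59.4): moderate=0.71 → w = 0.71
R2 (z=21.0): moderate=0.71, mid=0.38; AND[min(a, b)] → w = 0.38
R3 (z=39.4): ¬short=1−0.67=0.33, ¬far=1−0.64=0.36; AND[min(a, b)] → w = 0.33
Weighted average = (0.71·59.4 + 0.38·21.0 + 0.33·39.4) / (0.71 + 0.38 + 0.33)
  = 63.1560 / 1.4200 = 44.476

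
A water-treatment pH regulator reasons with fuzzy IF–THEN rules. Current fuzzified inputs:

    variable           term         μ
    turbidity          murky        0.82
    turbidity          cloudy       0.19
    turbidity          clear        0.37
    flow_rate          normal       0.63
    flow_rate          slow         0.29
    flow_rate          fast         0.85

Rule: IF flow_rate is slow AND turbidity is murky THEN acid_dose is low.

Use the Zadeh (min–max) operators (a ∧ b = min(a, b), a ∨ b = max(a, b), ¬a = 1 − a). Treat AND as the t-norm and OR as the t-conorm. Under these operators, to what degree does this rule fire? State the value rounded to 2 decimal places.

0.29

firing strength: slow=0.29, murky=0.82; AND[min(a, b)] → w = 0.29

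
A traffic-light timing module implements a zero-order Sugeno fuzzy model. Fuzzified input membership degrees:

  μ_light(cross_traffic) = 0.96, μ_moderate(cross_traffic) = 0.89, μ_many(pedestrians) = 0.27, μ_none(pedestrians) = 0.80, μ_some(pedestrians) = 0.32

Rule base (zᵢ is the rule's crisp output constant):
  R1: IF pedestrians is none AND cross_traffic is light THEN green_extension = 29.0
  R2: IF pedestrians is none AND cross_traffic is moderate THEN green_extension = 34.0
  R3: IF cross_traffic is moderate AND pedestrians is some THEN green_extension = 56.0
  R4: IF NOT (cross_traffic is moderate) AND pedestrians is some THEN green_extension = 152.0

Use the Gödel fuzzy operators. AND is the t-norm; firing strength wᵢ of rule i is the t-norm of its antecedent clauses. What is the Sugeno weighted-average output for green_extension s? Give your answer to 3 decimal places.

R1 (z=29.0): none=0.80, light=0.96; AND[min(a, b)] → w = 0.80
R2 (z=34.0): none=0.80, moderate=0.89; AND[min(a, b)] → w = 0.80
R3 (z=56.0): moderate=0.89, some=0.32; AND[min(a, b)] → w = 0.32
R4 (z=152.0): ¬moderate=1−0.89=0.11, some=0.32; AND[min(a, b)] → w = 0.11
Weighted average = (0.80·29.0 + 0.80·34.0 + 0.32·56.0 + 0.11·152.0) / (0.80 + 0.80 + 0.32 + 0.11)
  = 85.0400 / 2.0300 = 41.892

41.892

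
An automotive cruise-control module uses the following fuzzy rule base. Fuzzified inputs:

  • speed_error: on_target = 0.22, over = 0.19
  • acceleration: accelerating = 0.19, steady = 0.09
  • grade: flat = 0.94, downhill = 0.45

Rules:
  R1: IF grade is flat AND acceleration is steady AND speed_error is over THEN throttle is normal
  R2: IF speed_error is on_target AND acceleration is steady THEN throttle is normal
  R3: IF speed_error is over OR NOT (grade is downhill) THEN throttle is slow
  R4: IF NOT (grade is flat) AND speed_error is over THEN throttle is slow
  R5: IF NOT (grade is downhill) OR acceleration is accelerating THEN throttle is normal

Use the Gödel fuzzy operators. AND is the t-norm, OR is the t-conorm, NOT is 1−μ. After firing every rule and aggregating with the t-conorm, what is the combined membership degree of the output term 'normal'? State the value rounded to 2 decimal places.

R1: flat=0.94, steady=0.09, over=0.19; AND[min(a, b)] → w = 0.09
R2: on_target=0.22, steady=0.09; AND[min(a, b)] → w = 0.09
R3: over=0.19, ¬downhill=1−0.45=0.55; OR[max(a, b)] → w = 0.55
R4: ¬flat=1−0.94=0.06, over=0.19; AND[min(a, b)] → w = 0.06
R5: ¬downhill=1−0.45=0.55, accelerating=0.19; OR[max(a, b)] → w = 0.55
Rules with consequent 'normal': {R1, R2, R5} → strengths 0.09, 0.09, 0.55
Aggregate via t-conorm [max(a, b)]: 0.55

0.55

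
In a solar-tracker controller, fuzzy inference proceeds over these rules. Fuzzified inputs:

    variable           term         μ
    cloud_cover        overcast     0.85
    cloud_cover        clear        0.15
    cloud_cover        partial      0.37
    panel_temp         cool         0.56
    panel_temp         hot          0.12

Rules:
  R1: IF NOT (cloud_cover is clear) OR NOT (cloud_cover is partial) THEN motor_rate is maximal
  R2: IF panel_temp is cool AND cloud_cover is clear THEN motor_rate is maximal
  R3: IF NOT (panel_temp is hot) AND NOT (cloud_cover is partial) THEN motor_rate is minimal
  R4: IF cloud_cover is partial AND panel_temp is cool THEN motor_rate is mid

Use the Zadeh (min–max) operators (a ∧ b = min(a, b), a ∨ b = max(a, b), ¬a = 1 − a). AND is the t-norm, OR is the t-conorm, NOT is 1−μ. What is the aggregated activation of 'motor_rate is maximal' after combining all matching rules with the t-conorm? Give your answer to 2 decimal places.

R1: ¬clear=1−0.15=0.85, ¬partial=1−0.37=0.63; OR[max(a, b)] → w = 0.85
R2: cool=0.56, clear=0.15; AND[min(a, b)] → w = 0.15
R3: ¬hot=1−0.12=0.88, ¬partial=1−0.37=0.63; AND[min(a, b)] → w = 0.63
R4: partial=0.37, cool=0.56; AND[min(a, b)] → w = 0.37
Rules with consequent 'maximal': {R1, R2} → strengths 0.85, 0.15
Aggregate via t-conorm [max(a, b)]: 0.85

0.85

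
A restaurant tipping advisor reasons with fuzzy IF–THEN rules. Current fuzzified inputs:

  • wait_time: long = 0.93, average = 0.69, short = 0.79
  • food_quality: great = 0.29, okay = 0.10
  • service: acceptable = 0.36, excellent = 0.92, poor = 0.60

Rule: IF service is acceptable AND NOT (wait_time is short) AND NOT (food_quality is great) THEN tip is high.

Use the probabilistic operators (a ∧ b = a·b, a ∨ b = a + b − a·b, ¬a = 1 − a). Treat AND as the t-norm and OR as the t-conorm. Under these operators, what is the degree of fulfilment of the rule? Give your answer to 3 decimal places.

0.054

firing strength: acceptable=0.36, ¬short=1−0.79=0.21, ¬great=1−0.29=0.71; AND[a·b] → w = 0.0537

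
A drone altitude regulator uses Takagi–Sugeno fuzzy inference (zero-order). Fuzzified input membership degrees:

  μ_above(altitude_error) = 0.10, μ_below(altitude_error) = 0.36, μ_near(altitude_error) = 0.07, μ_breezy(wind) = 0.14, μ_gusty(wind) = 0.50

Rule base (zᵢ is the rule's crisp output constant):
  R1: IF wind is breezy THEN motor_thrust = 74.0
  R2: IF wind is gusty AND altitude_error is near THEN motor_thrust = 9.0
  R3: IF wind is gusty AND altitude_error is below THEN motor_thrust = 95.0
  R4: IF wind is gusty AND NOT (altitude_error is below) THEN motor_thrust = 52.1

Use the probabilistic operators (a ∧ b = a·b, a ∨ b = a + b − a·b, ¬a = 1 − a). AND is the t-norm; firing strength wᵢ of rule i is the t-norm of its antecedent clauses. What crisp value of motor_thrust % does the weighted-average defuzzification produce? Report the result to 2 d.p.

65.85

R1 (z=74.0): breezy=0.14 → w = 0.1400
R2 (z=9.0): gusty=0.50, near=0.07; AND[a·b] → w = 0.0350
R3 (z=95.0): gusty=0.50, below=0.36; AND[a·b] → w = 0.1800
R4 (z=52.1): gusty=0.50, ¬below=1−0.36=0.64; AND[a·b] → w = 0.3200
Weighted average = (0.1400·74.0 + 0.0350·9.0 + 0.1800·95.0 + 0.3200·52.1) / (0.1400 + 0.0350 + 0.1800 + 0.3200)
  = 44.4470 / 0.6750 = 65.85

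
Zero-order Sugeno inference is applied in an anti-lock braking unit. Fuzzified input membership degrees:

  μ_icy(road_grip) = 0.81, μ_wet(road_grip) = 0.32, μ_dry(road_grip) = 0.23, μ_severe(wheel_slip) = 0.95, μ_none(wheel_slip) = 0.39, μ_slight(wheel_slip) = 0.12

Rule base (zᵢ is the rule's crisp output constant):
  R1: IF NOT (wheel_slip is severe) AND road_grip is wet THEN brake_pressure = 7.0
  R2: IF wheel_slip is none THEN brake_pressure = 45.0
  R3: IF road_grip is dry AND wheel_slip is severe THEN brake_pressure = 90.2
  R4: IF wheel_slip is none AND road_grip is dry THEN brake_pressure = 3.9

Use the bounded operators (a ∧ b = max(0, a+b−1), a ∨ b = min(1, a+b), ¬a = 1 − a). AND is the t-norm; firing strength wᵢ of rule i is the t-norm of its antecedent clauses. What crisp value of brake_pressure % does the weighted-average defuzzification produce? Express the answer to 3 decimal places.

R1 (z=7.0): ¬severe=1−0.95=0.05, wet=0.32; AND[max(0, a+b−1)] → w = 0.00
R2 (z=45.0): none=0.39 → w = 0.39
R3 (z=90.2): dry=0.23, severe=0.95; AND[max(0, a+b−1)] → w = 0.18
R4 (z=3.9): none=0.39, dry=0.23; AND[max(0, a+b−1)] → w = 0.00
Weighted average = (0.00·7.0 + 0.39·45.0 + 0.18·90.2 + 0.00·3.9) / (0.00 + 0.39 + 0.18 + 0.00)
  = 33.7860 / 0.5700 = 59.274

59.274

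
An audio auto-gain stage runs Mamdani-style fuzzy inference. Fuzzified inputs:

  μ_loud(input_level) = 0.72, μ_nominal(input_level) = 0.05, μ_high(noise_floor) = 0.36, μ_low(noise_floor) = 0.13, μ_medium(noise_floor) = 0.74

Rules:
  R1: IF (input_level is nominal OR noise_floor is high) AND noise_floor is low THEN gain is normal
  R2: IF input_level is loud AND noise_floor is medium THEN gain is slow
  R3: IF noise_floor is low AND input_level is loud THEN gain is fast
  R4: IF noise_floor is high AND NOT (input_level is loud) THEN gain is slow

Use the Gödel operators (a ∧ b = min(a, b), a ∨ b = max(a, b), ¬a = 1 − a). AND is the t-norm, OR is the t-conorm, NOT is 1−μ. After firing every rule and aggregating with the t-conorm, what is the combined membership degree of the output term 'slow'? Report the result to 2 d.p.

0.72

R1: (nominal=0.05 OR high=0.36) = 0.36; AND[min(a, b)] with low=0.13 → w = 0.13
R2: loud=0.72, medium=0.74; AND[min(a, b)] → w = 0.72
R3: low=0.13, loud=0.72; AND[min(a, b)] → w = 0.13
R4: high=0.36, ¬loud=1−0.72=0.28; AND[min(a, b)] → w = 0.28
Rules with consequent 'slow': {R2, R4} → strengths 0.72, 0.28
Aggregate via t-conorm [max(a, b)]: 0.72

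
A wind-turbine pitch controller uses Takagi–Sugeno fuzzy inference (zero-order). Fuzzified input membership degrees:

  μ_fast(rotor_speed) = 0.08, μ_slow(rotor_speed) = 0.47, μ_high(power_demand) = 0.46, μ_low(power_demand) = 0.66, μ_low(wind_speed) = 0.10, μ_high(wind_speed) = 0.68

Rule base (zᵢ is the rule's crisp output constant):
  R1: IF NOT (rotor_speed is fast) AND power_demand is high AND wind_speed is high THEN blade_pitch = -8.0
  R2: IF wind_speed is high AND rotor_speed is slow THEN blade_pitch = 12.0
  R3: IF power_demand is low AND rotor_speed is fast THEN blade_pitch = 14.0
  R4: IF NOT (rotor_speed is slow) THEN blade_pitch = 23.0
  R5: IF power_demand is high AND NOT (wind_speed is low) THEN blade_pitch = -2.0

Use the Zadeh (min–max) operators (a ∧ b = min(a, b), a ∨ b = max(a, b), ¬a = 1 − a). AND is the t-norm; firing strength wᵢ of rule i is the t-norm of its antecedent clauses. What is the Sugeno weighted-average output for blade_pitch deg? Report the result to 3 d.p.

7.175

R1 (z=-8.0): ¬fast=1−0.08=0.92, high=0.46, high=0.68; AND[min(a, b)] → w = 0.46
R2 (z=12.0): high=0.68, slow=0.47; AND[min(a, b)] → w = 0.47
R3 (z=14.0): low=0.66, fast=0.08; AND[min(a, b)] → w = 0.08
R4 (z=23.0): ¬slow=1−0.47=0.53 → w = 0.53
R5 (z=-2.0): high=0.46, ¬low=1−0.10=0.90; AND[min(a, b)] → w = 0.46
Weighted average = (0.46·-8.0 + 0.47·12.0 + 0.08·14.0 + 0.53·23.0 + 0.46·-2.0) / (0.46 + 0.47 + 0.08 + 0.53 + 0.46)
  = 14.3500 / 2.0000 = 7.175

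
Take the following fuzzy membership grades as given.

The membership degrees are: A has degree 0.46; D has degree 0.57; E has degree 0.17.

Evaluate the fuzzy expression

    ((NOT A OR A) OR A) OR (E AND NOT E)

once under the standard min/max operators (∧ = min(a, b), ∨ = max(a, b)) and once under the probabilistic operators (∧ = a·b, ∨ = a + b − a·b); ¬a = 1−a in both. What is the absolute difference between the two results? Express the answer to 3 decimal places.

Under standard min/max:
  NOT A = 1 − 0.46 = 0.54
  NOT A OR A = max(a, b) on (0.54, 0.46) = 0.54
  (NOT A OR A) OR A = max(a, b) on (0.54, 0.46) = 0.54
  NOT E = 1 − 0.17 = 0.83
  E AND NOT E = min(a, b) on (0.17, 0.83) = 0.17
  ((NOT A OR A) OR A) OR (E AND NOT E) = max(a, b) on (0.54, 0.17) = 0.54
  → value = 0.5400
Under probabilistic:
  NOT A = 1 − 0.4600 = 0.5400
  NOT A OR A = a + b − a·b on (0.5400, 0.4600) = 0.7516
  (NOT A OR A) OR A = a + b − a·b on (0.7516, 0.4600) = 0.8659
  NOT E = 1 − 0.1700 = 0.8300
  E AND NOT E = a·b on (0.1700, 0.8300) = 0.1411
  ((NOT A OR A) OR A) OR (E AND NOT E) = a + b − a·b on (0.8659, 0.1411) = 0.8848
  → value = 0.8848
|0.5400 − 0.8848| = 0.345

0.345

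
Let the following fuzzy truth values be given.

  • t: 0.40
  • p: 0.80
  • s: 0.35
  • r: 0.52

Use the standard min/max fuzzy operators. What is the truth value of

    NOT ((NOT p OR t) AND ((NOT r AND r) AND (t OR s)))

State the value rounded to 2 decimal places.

NOT p = 1 − 0.80 = 0.20
NOT p OR t = max(a, b) on (0.20, 0.40) = 0.40
NOT r = 1 − 0.52 = 0.48
NOT r AND r = min(a, b) on (0.48, 0.52) = 0.48
t OR s = max(a, b) on (0.40, 0.35) = 0.40
(NOT r AND r) AND (t OR s) = min(a, b) on (0.48, 0.40) = 0.40
(NOT p OR t) AND ((NOT r AND r) AND (t OR s)) = min(a, b) on (0.40, 0.40) = 0.40
NOT ((NOT p OR t) AND ((NOT r AND r) AND (t OR s))) = 1 − 0.40 = 0.60

0.60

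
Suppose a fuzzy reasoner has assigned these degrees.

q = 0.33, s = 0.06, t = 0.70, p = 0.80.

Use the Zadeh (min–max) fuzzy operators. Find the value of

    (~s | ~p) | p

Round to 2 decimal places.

~s = 1 − 0.06 = 0.94
~p = 1 − 0.80 = 0.20
~s | ~p = max(a, b) on (0.94, 0.20) = 0.94
(~s | ~p) | p = max(a, b) on (0.94, 0.80) = 0.94

0.94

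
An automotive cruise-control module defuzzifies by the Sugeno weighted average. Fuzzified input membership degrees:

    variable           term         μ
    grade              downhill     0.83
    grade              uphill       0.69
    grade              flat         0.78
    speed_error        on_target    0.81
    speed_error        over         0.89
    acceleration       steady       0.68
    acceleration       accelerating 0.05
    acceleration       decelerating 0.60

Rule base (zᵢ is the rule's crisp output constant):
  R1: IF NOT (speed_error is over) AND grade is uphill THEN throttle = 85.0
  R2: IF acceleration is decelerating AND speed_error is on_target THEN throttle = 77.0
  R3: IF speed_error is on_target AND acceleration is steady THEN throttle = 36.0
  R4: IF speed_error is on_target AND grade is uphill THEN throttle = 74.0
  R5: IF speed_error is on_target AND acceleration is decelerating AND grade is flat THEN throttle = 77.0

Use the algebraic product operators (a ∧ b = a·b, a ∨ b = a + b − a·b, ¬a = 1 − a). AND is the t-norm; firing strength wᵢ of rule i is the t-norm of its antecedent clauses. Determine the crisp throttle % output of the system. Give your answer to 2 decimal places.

R1 (z=85.0): ¬over=1−0.89=0.11, uphill=0.69; AND[a·b] → w = 0.0759
R2 (z=77.0): decelerating=0.60, on_target=0.81; AND[a·b] → w = 0.4860
R3 (z=36.0): on_target=0.81, steady=0.68; AND[a·b] → w = 0.5508
R4 (z=74.0): on_target=0.81, uphill=0.69; AND[a·b] → w = 0.5589
R5 (z=77.0): on_target=0.81, decelerating=0.60, flat=0.78; AND[a·b] → w = 0.3791
Weighted average = (0.0759·85.0 + 0.4860·77.0 + 0.5508·36.0 + 0.5589·74.0 + 0.3791·77.0) / (0.0759 + 0.4860 + 0.5508 + 0.5589 + 0.3791)
  = 134.2501 / 2.0507 = 65.47

65.47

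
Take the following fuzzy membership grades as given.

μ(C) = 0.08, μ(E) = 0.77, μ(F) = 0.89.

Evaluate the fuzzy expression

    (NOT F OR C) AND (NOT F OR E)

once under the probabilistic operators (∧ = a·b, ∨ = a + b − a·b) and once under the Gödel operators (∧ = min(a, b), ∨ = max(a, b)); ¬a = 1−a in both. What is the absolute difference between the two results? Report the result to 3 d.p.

0.034

Under probabilistic:
  NOT F = 1 − 0.8900 = 0.1100
  NOT F OR C = a + b − a·b on (0.1100, 0.0800) = 0.1812
  NOT F = 1 − 0.8900 = 0.1100
  NOT F OR E = a + b − a·b on (0.1100, 0.7700) = 0.7953
  (NOT F OR C) AND (NOT F OR E) = a·b on (0.1812, 0.7953) = 0.1441
  → value = 0.1441
Under Gödel:
  NOT F = 1 − 0.89 = 0.11
  NOT F OR C = max(a, b) on (0.11, 0.08) = 0.11
  NOT F = 1 − 0.89 = 0.11
  NOT F OR E = max(a, b) on (0.11, 0.77) = 0.77
  (NOT F OR C) AND (NOT F OR E) = min(a, b) on (0.11, 0.77) = 0.11
  → value = 0.1100
|0.1441 − 0.1100| = 0.034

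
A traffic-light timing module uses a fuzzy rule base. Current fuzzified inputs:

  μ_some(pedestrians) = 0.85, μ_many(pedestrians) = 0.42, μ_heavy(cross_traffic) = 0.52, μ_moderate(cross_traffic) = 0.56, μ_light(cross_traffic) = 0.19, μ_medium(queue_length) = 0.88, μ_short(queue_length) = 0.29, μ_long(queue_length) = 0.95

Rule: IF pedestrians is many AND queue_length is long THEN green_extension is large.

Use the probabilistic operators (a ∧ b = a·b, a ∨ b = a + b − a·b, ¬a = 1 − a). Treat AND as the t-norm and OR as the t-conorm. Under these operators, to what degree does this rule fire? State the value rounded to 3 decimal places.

0.399

firing strength: many=0.42, long=0.95; AND[a·b] → w = 0.3990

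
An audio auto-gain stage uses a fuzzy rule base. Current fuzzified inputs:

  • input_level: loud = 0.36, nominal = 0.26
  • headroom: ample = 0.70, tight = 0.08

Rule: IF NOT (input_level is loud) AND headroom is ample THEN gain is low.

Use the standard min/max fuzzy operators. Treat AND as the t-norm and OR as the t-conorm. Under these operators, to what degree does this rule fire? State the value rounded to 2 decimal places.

0.64

firing strength: ¬loud=1−0.36=0.64, ample=0.70; AND[min(a, b)] → w = 0.64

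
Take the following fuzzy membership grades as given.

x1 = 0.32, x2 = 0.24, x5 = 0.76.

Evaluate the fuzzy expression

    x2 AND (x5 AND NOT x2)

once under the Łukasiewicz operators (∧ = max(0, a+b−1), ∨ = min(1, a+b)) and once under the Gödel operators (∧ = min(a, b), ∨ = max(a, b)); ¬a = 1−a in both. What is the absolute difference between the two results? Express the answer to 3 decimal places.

0.240

Under Łukasiewicz:
  NOT x2 = 1 − 0.24 = 0.76
  x5 AND NOT x2 = max(0, a+b−1) on (0.76, 0.76) = 0.52
  x2 AND (x5 AND NOT x2) = max(0, a+b−1) on (0.24, 0.52) = 0.00
  → value = 0.0000
Under Gödel:
  NOT x2 = 1 − 0.24 = 0.76
  x5 AND NOT x2 = min(a, b) on (0.76, 0.76) = 0.76
  x2 AND (x5 AND NOT x2) = min(a, b) on (0.24, 0.76) = 0.24
  → value = 0.2400
|0.0000 − 0.2400| = 0.240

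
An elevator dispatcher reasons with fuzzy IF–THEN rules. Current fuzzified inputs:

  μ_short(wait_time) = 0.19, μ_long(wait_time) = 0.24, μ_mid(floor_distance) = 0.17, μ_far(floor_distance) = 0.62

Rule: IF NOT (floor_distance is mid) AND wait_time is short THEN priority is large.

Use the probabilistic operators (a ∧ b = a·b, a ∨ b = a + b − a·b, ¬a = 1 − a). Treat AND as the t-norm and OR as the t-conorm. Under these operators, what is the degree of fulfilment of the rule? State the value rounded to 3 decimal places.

0.158

firing strength: ¬mid=1−0.17=0.83, short=0.19; AND[a·b] → w = 0.1577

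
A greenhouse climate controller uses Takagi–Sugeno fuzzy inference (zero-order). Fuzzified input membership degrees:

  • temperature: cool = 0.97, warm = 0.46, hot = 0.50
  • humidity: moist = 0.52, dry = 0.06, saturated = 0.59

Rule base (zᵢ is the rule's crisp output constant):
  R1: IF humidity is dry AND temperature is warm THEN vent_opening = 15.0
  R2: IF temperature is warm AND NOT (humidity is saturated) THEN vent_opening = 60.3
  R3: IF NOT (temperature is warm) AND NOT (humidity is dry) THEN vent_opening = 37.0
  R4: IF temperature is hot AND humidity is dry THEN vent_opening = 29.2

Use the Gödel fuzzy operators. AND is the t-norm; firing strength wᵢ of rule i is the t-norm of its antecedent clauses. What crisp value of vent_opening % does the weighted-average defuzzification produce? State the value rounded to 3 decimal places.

44.257

R1 (z=15.0): dry=0.06, warm=0.46; AND[min(a, b)] → w = 0.06
R2 (z=60.3): warm=0.46, ¬saturated=1−0.59=0.41; AND[min(a, b)] → w = 0.41
R3 (z=37.0): ¬warm=1−0.46=0.54, ¬dry=1−0.06=0.94; AND[min(a, b)] → w = 0.54
R4 (z=29.2): hot=0.50, dry=0.06; AND[min(a, b)] → w = 0.06
Weighted average = (0.06·15.0 + 0.41·60.3 + 0.54·37.0 + 0.06·29.2) / (0.06 + 0.41 + 0.54 + 0.06)
  = 47.3550 / 1.0700 = 44.257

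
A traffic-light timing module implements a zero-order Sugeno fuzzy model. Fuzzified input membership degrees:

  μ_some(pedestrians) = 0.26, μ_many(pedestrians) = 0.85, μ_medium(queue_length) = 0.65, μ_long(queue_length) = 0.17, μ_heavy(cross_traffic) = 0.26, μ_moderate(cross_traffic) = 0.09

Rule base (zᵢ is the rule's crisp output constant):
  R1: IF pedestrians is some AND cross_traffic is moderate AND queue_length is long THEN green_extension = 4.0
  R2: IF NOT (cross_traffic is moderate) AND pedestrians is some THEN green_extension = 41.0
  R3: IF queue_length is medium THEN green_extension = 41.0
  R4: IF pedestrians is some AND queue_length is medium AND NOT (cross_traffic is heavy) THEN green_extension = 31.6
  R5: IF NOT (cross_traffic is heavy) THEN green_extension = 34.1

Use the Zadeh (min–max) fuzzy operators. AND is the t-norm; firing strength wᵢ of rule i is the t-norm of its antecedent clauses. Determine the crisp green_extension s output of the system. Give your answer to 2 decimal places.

R1 (z=4.0): some=0.26, moderate=0.09, long=0.17; AND[min(a, b)] → w = 0.09
R2 (z=41.0): ¬moderate=1−0.09=0.91, some=0.26; AND[min(a, b)] → w = 0.26
R3 (z=41.0): medium=0.65 → w = 0.65
R4 (z=31.6): some=0.26, medium=0.65, ¬heavy=1−0.26=0.74; AND[min(a, b)] → w = 0.26
R5 (z=34.1): ¬heavy=1−0.26=0.74 → w = 0.74
Weighted average = (0.09·4.0 + 0.26·41.0 + 0.65·41.0 + 0.26·31.6 + 0.74·34.1) / (0.09 + 0.26 + 0.65 + 0.26 + 0.74)
  = 71.1200 / 2.0000 = 35.56

35.56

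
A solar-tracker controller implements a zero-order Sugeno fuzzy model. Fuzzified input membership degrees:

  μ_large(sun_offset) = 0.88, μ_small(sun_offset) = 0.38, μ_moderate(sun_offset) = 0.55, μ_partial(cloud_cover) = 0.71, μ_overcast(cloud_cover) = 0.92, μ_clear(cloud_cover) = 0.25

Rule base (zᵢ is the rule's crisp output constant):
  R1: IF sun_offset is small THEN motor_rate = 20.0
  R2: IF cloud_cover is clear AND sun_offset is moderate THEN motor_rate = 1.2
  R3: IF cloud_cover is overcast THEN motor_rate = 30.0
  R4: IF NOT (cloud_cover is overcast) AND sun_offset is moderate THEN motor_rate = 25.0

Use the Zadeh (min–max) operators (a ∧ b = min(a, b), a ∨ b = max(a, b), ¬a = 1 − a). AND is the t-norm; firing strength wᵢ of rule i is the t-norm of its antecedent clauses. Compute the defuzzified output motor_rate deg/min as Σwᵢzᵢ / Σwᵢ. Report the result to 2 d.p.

R1 (z=20.0): small=0.38 → w = 0.38
R2 (z=1.2): clear=0.25, moderate=0.55; AND[min(a, b)] → w = 0.25
R3 (z=30.0): overcast=0.92 → w = 0.92
R4 (z=25.0): ¬overcast=1−0.92=0.08, moderate=0.55; AND[min(a, b)] → w = 0.08
Weighted average = (0.38·20.0 + 0.25·1.2 + 0.92·30.0 + 0.08·25.0) / (0.38 + 0.25 + 0.92 + 0.08)
  = 37.5000 / 1.6300 = 23.01

23.01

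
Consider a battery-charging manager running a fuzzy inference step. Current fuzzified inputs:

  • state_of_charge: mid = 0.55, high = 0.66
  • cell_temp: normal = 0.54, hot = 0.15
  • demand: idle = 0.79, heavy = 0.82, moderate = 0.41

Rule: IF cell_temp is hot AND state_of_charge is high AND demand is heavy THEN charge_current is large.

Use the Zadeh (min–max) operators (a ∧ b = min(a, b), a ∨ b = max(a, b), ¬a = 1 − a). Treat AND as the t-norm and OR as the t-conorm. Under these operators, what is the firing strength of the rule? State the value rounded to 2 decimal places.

firing strength: hot=0.15, high=0.66, heavy=0.82; AND[min(a, b)] → w = 0.15

0.15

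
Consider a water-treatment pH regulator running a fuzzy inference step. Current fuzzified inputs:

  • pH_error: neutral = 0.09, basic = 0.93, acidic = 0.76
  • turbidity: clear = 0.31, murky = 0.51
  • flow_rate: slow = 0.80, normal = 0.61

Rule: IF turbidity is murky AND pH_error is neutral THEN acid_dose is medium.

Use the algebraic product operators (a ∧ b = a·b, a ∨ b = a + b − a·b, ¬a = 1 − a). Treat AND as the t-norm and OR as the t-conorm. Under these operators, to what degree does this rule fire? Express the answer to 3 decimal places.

0.046

firing strength: murky=0.51, neutral=0.09; AND[a·b] → w = 0.0459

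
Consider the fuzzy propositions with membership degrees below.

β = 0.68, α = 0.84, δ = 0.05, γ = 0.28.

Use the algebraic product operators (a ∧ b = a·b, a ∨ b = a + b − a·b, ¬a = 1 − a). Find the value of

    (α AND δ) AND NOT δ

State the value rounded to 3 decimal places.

α AND δ = a·b on (0.8400, 0.0500) = 0.0420
NOT δ = 1 − 0.0500 = 0.9500
(α AND δ) AND NOT δ = a·b on (0.0420, 0.9500) = 0.0399

0.040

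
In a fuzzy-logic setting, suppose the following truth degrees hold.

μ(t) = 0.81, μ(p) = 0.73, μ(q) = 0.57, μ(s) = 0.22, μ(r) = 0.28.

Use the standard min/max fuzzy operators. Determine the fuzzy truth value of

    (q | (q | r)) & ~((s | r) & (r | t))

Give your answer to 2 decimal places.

q | r = max(a, b) on (0.57, 0.28) = 0.57
q | (q | r) = max(a, b) on (0.57, 0.57) = 0.57
s | r = max(a, b) on (0.22, 0.28) = 0.28
r | t = max(a, b) on (0.28, 0.81) = 0.81
(s | r) & (r | t) = min(a, b) on (0.28, 0.81) = 0.28
~((s | r) & (r | t)) = 1 − 0.28 = 0.72
(q | (q | r)) & ~((s | r) & (r | t)) = min(a, b) on (0.57, 0.72) = 0.57

0.57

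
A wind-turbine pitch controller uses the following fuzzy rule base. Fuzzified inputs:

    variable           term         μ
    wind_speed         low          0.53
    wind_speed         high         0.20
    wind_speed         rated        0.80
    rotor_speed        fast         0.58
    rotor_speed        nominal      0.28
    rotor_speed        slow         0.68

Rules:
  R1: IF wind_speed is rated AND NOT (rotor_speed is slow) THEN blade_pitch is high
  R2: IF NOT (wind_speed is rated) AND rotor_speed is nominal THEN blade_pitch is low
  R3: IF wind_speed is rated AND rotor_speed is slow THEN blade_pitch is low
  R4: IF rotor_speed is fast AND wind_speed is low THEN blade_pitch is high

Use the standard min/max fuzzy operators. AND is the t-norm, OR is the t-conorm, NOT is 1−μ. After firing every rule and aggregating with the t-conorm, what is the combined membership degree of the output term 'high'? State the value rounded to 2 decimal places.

R1: rated=0.80, ¬slow=1−0.68=0.32; AND[min(a, b)] → w = 0.32
R2: ¬rated=1−0.80=0.20, nominal=0.28; AND[min(a, b)] → w = 0.20
R3: rated=0.80, slow=0.68; AND[min(a, b)] → w = 0.68
R4: fast=0.58, low=0.53; AND[min(a, b)] → w = 0.53
Rules with consequent 'high': {R1, R4} → strengths 0.32, 0.53
Aggregate via t-conorm [max(a, b)]: 0.53

0.53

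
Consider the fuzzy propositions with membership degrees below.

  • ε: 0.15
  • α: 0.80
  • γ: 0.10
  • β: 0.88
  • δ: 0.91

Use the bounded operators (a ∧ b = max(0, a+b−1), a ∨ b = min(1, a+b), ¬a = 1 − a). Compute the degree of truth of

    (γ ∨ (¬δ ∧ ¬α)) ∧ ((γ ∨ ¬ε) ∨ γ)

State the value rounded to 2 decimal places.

¬δ = 1 − 0.91 = 0.09
¬α = 1 − 0.80 = 0.20
¬δ ∧ ¬α = max(0, a+b−1) on (0.09, 0.20) = 0.00
γ ∨ (¬δ ∧ ¬α) = min(1, a+b) on (0.10, 0.00) = 0.10
¬ε = 1 − 0.15 = 0.85
γ ∨ ¬ε = min(1, a+b) on (0.10, 0.85) = 0.95
(γ ∨ ¬ε) ∨ γ = min(1, a+b) on (0.95, 0.10) = 1.00
(γ ∨ (¬δ ∧ ¬α)) ∧ ((γ ∨ ¬ε) ∨ γ) = max(0, a+b−1) on (0.10, 1.00) = 0.10

0.10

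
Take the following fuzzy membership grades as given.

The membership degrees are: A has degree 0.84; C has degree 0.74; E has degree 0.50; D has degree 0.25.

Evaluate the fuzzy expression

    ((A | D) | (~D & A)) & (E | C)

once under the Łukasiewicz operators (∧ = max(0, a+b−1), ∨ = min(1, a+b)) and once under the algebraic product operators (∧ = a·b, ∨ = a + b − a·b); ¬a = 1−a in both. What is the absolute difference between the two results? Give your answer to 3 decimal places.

Under Łukasiewicz:
  A | D = min(1, a+b) on (0.84, 0.25) = 1.00
  ~D = 1 − 0.25 = 0.75
  ~D & A = max(0, a+b−1) on (0.75, 0.84) = 0.59
  (A | D) | (~D & A) = min(1, a+b) on (1.00, 0.59) = 1.00
  E | C = min(1, a+b) on (0.50, 0.74) = 1.00
  ((A | D) | (~D & A)) & (E | C) = max(0, a+b−1) on (1.00, 1.00) = 1.00
  → value = 1.0000
Under algebraic product:
  A | D = a + b − a·b on (0.8400, 0.2500) = 0.8800
  ~D = 1 − 0.2500 = 0.7500
  ~D & A = a·b on (0.7500, 0.8400) = 0.6300
  (A | D) | (~D & A) = a + b − a·b on (0.8800, 0.6300) = 0.9556
  E | C = a + b − a·b on (0.5000, 0.7400) = 0.8700
  ((A | D) | (~D & A)) & (E | C) = a·b on (0.9556, 0.8700) = 0.8314
  → value = 0.8314
|1.0000 − 0.8314| = 0.169

0.169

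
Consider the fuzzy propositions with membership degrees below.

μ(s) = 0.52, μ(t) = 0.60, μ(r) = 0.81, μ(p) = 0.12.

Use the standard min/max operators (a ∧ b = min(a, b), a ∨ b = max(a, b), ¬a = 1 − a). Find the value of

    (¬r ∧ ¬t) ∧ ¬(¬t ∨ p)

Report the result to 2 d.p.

¬r = 1 − 0.81 = 0.19
¬t = 1 − 0.60 = 0.40
¬r ∧ ¬t = min(a, b) on (0.19, 0.40) = 0.19
¬t = 1 − 0.60 = 0.40
¬t ∨ p = max(a, b) on (0.40, 0.12) = 0.40
¬(¬t ∨ p) = 1 − 0.40 = 0.60
(¬r ∧ ¬t) ∧ ¬(¬t ∨ p) = min(a, b) on (0.19, 0.60) = 0.19

0.19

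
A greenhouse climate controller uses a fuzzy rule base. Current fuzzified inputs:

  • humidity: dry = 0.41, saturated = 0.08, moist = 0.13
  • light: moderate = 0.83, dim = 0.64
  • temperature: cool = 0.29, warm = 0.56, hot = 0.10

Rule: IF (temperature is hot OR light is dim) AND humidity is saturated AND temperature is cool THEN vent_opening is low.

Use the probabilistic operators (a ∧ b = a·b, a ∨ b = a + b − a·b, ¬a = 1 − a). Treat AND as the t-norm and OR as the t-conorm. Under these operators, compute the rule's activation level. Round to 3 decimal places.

firing strength: (hot=0.10 OR dim=0.64) = 0.6760; AND[a·b] with saturated=0.08, cool=0.29 → w = 0.0157

0.016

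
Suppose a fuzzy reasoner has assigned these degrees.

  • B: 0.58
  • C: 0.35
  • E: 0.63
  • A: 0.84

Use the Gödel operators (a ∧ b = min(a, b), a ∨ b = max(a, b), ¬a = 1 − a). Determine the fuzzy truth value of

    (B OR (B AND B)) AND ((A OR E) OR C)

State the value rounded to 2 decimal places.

0.58

B AND B = min(a, b) on (0.58, 0.58) = 0.58
B OR (B AND B) = max(a, b) on (0.58, 0.58) = 0.58
A OR E = max(a, b) on (0.84, 0.63) = 0.84
(A OR E) OR C = max(a, b) on (0.84, 0.35) = 0.84
(B OR (B AND B)) AND ((A OR E) OR C) = min(a, b) on (0.58, 0.84) = 0.58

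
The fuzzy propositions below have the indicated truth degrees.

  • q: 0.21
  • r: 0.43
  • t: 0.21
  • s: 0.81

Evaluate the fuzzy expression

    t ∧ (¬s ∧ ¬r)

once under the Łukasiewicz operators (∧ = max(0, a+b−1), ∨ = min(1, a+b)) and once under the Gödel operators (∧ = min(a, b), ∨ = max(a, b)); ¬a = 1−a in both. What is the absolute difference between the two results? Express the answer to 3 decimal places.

0.190

Under Łukasiewicz:
  ¬s = 1 − 0.81 = 0.19
  ¬r = 1 − 0.43 = 0.57
  ¬s ∧ ¬r = max(0, a+b−1) on (0.19, 0.57) = 0.00
  t ∧ (¬s ∧ ¬r) = max(0, a+b−1) on (0.21, 0.00) = 0.00
  → value = 0.0000
Under Gödel:
  ¬s = 1 − 0.81 = 0.19
  ¬r = 1 − 0.43 = 0.57
  ¬s ∧ ¬r = min(a, b) on (0.19, 0.57) = 0.19
  t ∧ (¬s ∧ ¬r) = min(a, b) on (0.21, 0.19) = 0.19
  → value = 0.1900
|0.0000 − 0.1900| = 0.190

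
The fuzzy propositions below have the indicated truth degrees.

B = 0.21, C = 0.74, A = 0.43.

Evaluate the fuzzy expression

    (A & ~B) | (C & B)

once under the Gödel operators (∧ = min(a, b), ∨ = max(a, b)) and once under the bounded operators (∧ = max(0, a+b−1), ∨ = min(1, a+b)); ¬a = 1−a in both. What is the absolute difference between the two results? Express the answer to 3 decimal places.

Under Gödel:
  ~B = 1 − 0.21 = 0.79
  A & ~B = min(a, b) on (0.43, 0.79) = 0.43
  C & B = min(a, b) on (0.74, 0.21) = 0.21
  (A & ~B) | (C & B) = max(a, b) on (0.43, 0.21) = 0.43
  → value = 0.4300
Under bounded:
  ~B = 1 − 0.21 = 0.79
  A & ~B = max(0, a+b−1) on (0.43, 0.79) = 0.22
  C & B = max(0, a+b−1) on (0.74, 0.21) = 0.00
  (A & ~B) | (C & B) = min(1, a+b) on (0.22, 0.00) = 0.22
  → value = 0.2200
|0.4300 − 0.2200| = 0.210

0.210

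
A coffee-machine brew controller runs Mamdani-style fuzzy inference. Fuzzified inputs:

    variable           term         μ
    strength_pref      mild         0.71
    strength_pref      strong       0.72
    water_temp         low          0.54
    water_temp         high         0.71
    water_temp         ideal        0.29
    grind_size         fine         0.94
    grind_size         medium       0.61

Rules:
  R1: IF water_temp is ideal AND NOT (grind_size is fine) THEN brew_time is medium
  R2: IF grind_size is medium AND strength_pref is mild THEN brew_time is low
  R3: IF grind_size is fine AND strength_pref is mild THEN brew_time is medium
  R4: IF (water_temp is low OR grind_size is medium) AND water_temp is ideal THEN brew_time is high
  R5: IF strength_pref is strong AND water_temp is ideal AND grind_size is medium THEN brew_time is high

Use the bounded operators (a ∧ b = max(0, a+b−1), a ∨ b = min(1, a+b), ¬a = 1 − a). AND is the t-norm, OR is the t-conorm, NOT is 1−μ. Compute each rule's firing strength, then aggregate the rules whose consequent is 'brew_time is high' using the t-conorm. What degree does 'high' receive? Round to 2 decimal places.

R1: ideal=0.29, ¬fine=1−0.94=0.06; AND[max(0, a+b−1)] → w = 0.00
R2: medium=0.61, mild=0.71; AND[max(0, a+b−1)] → w = 0.32
R3: fine=0.94, mild=0.71; AND[max(0, a+b−1)] → w = 0.65
R4: (low=0.54 OR medium=0.61) = 1.00; AND[max(0, a+b−1)] with ideal=0.29 → w = 0.29
R5: strong=0.72, ideal=0.29, medium=0.61; AND[max(0, a+b−1)] → w = 0.00
Rules with consequent 'high': {R4, R5} → strengths 0.29, 0.00
Aggregate via t-conorm [min(1, a+b)]: 0.29

0.29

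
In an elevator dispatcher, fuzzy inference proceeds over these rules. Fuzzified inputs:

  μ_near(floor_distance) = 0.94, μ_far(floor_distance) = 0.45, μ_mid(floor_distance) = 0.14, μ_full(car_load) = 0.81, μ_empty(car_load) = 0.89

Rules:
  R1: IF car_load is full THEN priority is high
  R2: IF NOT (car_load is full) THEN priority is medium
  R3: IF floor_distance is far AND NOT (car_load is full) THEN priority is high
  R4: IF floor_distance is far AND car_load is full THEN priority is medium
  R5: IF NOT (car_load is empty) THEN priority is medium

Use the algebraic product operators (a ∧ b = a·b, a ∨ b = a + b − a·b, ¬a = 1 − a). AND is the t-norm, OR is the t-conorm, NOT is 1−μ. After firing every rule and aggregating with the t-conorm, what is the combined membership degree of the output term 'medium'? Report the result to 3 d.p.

R1: full=0.81 → w = 0.8100
R2: ¬full=1−0.81=0.19 → w = 0.1900
R3: far=0.45, ¬full=1−0.81=0.19; AND[a·b] → w = 0.0855
R4: far=0.45, full=0.81; AND[a·b] → w = 0.3645
R5: ¬empty=1−0.89=0.11 → w = 0.1100
Rules with consequent 'medium': {R2, R4, R5} → strengths 0.1900, 0.3645, 0.1100
Aggregate via t-conorm [a + b − a·b]: 0.5419

0.542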